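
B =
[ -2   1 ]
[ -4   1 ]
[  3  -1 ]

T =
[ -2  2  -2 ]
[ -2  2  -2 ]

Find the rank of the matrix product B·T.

1

First compute BT:
[[  2,  -2,   2],
 [  6,  -6,   6],
 [ -4,   4,  -4]]
Now row reduce the product.
R2 ← R2 − (3)·R1: [0, 0, 0]
R3 ← R3 + (2)·R1: [0, 0, 0]
1 nonzero row, so rank(BT) = 1.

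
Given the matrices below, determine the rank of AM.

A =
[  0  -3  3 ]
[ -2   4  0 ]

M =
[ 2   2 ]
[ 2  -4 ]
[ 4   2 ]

2

First compute AM:
[[  6,  18],
 [  4, -20]]
Now row reduce the product.
R2 ← R2 − (2/3)·R1: [0, -32]
2 nonzero rows, so rank(AM) = 2.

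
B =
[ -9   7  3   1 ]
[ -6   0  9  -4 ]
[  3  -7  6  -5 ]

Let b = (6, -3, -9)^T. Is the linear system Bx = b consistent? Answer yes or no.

yes

Row reduce the augmented matrix [B | b].
R2 ← R2 − (2/3)·R1: [0, -14/3, 7, -14/3, -7]
R3 ← R3 + (1/3)·R1: [0, -14/3, 7, -14/3, -7]
R3 ← R3 − R2: [0, 0, 0, 0, 0]
The echelon form has 2 nonzero rows, and every pivot lies in the first 4 columns, so rank(B) = rank([B|b]) = 2.
The system is consistent.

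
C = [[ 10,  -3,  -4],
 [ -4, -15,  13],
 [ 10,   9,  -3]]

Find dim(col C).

3

Row reduce to echelon form.
R2 ← R2 + (2/5)·R1: [0, -81/5, 57/5]
R3 ← R3 − R1: [0, 12, 1]
R3 ← R3 + (20/27)·R2: [0, 0, 85/9]
Echelon form has 3 nonzero rows, so rank(C) = 3.
The column space has dimension equal to the rank: 3.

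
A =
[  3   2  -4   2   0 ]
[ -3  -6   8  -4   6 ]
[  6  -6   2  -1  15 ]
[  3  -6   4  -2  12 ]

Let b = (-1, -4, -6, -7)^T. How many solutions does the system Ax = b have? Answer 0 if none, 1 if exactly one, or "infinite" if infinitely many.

Row reduce the augmented matrix [A | b].
R2 ← R2 + R1: [0, -4, 4, -2, 6, -5]
R3 ← R3 − (2)·R1: [0, -10, 10, -5, 15, -4]
R4 ← R4 − R1: [0, -8, 8, -4, 12, -6]
R3 ← R3 − (5/2)·R2: [0, 0, 0, 0, 0, 17/2]
R4 ← R4 − (2)·R2: [0, 0, 0, 0, 0, 4]
R4 ← R4 − (8/17)·R3: [0, 0, 0, 0, 0, 0]
The echelon form has 3 nonzero rows; the last pivot sits in the augmented column, so rank(A) = 2 but rank([A|b]) = 3.
Since the ranks differ, the system is inconsistent.
It has no solutions.

0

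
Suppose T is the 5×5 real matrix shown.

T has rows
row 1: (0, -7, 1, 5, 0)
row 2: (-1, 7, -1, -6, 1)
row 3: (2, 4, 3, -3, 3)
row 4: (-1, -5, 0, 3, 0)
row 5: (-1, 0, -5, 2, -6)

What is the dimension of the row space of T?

Row reduce to echelon form.
Swap R1 ↔ R2
R3 ← R3 + (2)·R1: [0, 18, 1, -15, 5]
R4 ← R4 − R1: [0, -12, 1, 9, -1]
R5 ← R5 − R1: [0, -7, -4, 8, -7]
R3 ← R3 + (18/7)·R2: [0, 0, 25/7, -15/7, 5]
R4 ← R4 − (12/7)·R2: [0, 0, -5/7, 3/7, -1]
R5 ← R5 − R2: [0, 0, -5, 3, -7]
R4 ← R4 + (1/5)·R3: [0, 0, 0, 0, 0]
R5 ← R5 + (7/5)·R3: [0, 0, 0, 0, 0]
Echelon form has 3 nonzero rows, so rank(T) = 3.
The row space has dimension equal to the rank: 3.

3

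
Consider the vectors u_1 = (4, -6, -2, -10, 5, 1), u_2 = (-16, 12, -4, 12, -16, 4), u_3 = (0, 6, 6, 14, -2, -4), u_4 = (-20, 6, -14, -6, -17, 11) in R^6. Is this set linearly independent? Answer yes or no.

no

Form the matrix with these vectors as rows and row reduce.
R2 ← R2 + (4)·R1: [0, -12, -12, -28, 4, 8]
R4 ← R4 + (5)·R1: [0, -24, -24, -56, 8, 16]
R3 ← R3 + (1/2)·R2: [0, 0, 0, 0, 0, 0]
R4 ← R4 − (2)·R2: [0, 0, 0, 0, 0, 0]
2 nonzero rows, so the 4 vectors span a space of dimension 2.
Since 2 < 4, the vectors are linearly dependent.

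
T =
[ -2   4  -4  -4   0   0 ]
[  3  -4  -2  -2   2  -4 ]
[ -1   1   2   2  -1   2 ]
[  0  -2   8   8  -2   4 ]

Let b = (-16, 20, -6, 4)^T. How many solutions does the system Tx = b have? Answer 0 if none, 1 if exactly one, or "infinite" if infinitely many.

infinite

Row reduce the augmented matrix [T | b].
R2 ← R2 + (3/2)·R1: [0, 2, -8, -8, 2, -4, -4]
R3 ← R3 − (1/2)·R1: [0, -1, 4, 4, -1, 2, 2]
R3 ← R3 + (1/2)·R2: [0, 0, 0, 0, 0, 0, 0]
R4 ← R4 + R2: [0, 0, 0, 0, 0, 0, 0]
The echelon form has 2 nonzero rows, and every pivot lies in the first 6 columns, so rank(T) = rank([T|b]) = 2.
The system is consistent.
rank = 2 < 6 unknowns, so there are infinitely many solutions.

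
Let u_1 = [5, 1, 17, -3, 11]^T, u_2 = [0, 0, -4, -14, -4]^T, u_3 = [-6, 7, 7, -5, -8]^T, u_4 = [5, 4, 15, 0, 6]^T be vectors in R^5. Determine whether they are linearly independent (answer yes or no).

yes

Form the matrix with these vectors as rows and row reduce.
R3 ← R3 + (6/5)·R1: [0, 41/5, 137/5, -43/5, 26/5]
R4 ← R4 − R1: [0, 3, -2, 3, -5]
Swap R2 ↔ R3
R4 ← R4 − (15/41)·R2: [0, 0, -493/41, 252/41, -283/41]
R4 ← R4 − (493/164)·R3: [0, 0, 0, 3955/82, 210/41]
4 nonzero rows, so the 4 vectors span a space of dimension 4.
Since 4 = 4, the vectors are linearly independent.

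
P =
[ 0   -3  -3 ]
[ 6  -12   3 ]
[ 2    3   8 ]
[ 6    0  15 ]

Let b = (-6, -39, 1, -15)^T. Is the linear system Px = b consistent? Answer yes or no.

yes

Row reduce the augmented matrix [P | b].
Swap R1 ↔ R2
R3 ← R3 − (1/3)·R1: [0, 7, 7, 14]
R4 ← R4 − R1: [0, 12, 12, 24]
R3 ← R3 + (7/3)·R2: [0, 0, 0, 0]
R4 ← R4 + (4)·R2: [0, 0, 0, 0]
The echelon form has 2 nonzero rows, and every pivot lies in the first 3 columns, so rank(P) = rank([P|b]) = 2.
The system is consistent.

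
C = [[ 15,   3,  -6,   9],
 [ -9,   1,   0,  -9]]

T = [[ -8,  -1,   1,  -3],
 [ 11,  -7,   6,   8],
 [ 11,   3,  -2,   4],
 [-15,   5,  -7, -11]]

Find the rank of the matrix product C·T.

2

First compute CT:
[[-288,  -9, -18, -144],
 [218, -43,  60, 134]]
Now row reduce the product.
R2 ← R2 + (109/144)·R1: [0, -797/16, 371/8, 25]
2 nonzero rows, so rank(CT) = 2.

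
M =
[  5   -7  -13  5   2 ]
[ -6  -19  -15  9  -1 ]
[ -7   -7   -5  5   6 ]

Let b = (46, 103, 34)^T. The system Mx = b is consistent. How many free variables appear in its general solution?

Row reduce the augmented matrix [M | b].
R2 ← R2 + (6/5)·R1: [0, -137/5, -153/5, 15, 7/5, 791/5]
R3 ← R3 + (7/5)·R1: [0, -84/5, -116/5, 12, 44/5, 492/5]
R3 ← R3 − (84/137)·R2: [0, 0, -608/137, 384/137, 1088/137, 192/137]
The echelon form has 3 nonzero rows, and every pivot lies in the first 5 columns, so rank(M) = rank([M|b]) = 3.
The system is consistent.
Free variables = (unknowns) − (rank) = 5 − 3 = 2.

2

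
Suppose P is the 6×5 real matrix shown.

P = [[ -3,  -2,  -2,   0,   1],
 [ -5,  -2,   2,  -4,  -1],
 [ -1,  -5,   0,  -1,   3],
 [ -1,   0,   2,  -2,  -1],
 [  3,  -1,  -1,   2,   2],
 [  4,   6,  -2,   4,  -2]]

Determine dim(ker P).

Row reduce to echelon form.
R2 ← R2 − (5/3)·R1: [0, 4/3, 16/3, -4, -8/3]
R3 ← R3 − (1/3)·R1: [0, -13/3, 2/3, -1, 8/3]
R4 ← R4 − (1/3)·R1: [0, 2/3, 8/3, -2, -4/3]
R5 ← R5 + R1: [0, -3, -3, 2, 3]
R6 ← R6 + (4/3)·R1: [0, 10/3, -14/3, 4, -2/3]
R3 ← R3 + (13/4)·R2: [0, 0, 18, -14, -6]
R4 ← R4 − (1/2)·R2: [0, 0, 0, 0, 0]
R5 ← R5 + (9/4)·R2: [0, 0, 9, -7, -3]
R6 ← R6 − (5/2)·R2: [0, 0, -18, 14, 6]
R5 ← R5 − (1/2)·R3: [0, 0, 0, 0, 0]
R6 ← R6 + R3: [0, 0, 0, 0, 0]
3 nonzero rows, so rank(P) = 3.
P has 5 columns; by rank–nullity, nullity = 5 − 3 = 2.

2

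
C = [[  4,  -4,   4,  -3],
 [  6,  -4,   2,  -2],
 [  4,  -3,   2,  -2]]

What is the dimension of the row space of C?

Row reduce to echelon form.
R2 ← R2 − (3/2)·R1: [0, 2, -4, 5/2]
R3 ← R3 − R1: [0, 1, -2, 1]
R3 ← R3 − (1/2)·R2: [0, 0, 0, -1/4]
Echelon form has 3 nonzero rows, so rank(C) = 3.
The row space has dimension equal to the rank: 3.

3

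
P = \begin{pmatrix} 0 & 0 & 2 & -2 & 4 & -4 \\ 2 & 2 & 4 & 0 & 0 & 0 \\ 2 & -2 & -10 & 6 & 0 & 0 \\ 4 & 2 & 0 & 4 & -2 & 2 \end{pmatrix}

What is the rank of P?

3

Row reduce to echelon form.
Swap R1 ↔ R2
R3 ← R3 − R1: [0, -4, -14, 6, 0, 0]
R4 ← R4 − (2)·R1: [0, -2, -8, 4, -2, 2]
Swap R2 ↔ R3
R4 ← R4 − (1/2)·R2: [0, 0, -1, 1, -2, 2]
R4 ← R4 + (1/2)·R3: [0, 0, 0, 0, 0, 0]
Echelon form has 3 nonzero rows, so rank(P) = 3.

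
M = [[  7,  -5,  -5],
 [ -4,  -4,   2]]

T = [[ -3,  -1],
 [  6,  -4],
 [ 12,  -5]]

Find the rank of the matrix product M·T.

2

First compute MT:
[[-111,  38],
 [ 12,  10]]
Now row reduce the product.
R2 ← R2 + (4/37)·R1: [0, 522/37]
2 nonzero rows, so rank(MT) = 2.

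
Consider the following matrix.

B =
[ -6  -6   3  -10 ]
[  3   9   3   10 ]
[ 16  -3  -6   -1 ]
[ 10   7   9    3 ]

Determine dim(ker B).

0

Row reduce to echelon form.
R2 ← R2 + (1/2)·R1: [0, 6, 9/2, 5]
R3 ← R3 + (8/3)·R1: [0, -19, 2, -83/3]
R4 ← R4 + (5/3)·R1: [0, -3, 14, -41/3]
R3 ← R3 + (19/6)·R2: [0, 0, 65/4, -71/6]
R4 ← R4 + (1/2)·R2: [0, 0, 65/4, -67/6]
R4 ← R4 − R3: [0, 0, 0, 2/3]
4 nonzero rows, so rank(B) = 4.
B has 4 columns; by rank–nullity, nullity = 4 − 4 = 0.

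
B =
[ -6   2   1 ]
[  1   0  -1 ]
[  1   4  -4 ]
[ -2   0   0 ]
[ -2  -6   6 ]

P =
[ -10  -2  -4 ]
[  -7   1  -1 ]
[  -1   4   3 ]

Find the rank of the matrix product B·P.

First compute BP:
[[ 45,  18,  25],
 [ -9,  -6,  -7],
 [-34, -14, -20],
 [ 20,   4,   8],
 [ 56,  22,  32]]
Now row reduce the product.
R2 ← R2 + (1/5)·R1: [0, -12/5, -2]
R3 ← R3 + (34/45)·R1: [0, -2/5, -10/9]
R4 ← R4 − (4/9)·R1: [0, -4, -28/9]
R5 ← R5 − (56/45)·R1: [0, -2/5, 8/9]
R3 ← R3 − (1/6)·R2: [0, 0, -7/9]
R4 ← R4 − (5/3)·R2: [0, 0, 2/9]
R5 ← R5 − (1/6)·R2: [0, 0, 11/9]
R4 ← R4 + (2/7)·R3: [0, 0, 0]
R5 ← R5 + (11/7)·R3: [0, 0, 0]
3 nonzero rows, so rank(BP) = 3.

3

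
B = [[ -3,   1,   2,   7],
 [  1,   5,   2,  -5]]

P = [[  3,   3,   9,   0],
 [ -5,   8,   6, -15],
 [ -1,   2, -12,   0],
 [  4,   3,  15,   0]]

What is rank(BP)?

First compute BP:
[[ 12,  24,  60, -15],
 [-44,  32, -60, -75]]
Now row reduce the product.
R2 ← R2 + (11/3)·R1: [0, 120, 160, -130]
2 nonzero rows, so rank(BP) = 2.

2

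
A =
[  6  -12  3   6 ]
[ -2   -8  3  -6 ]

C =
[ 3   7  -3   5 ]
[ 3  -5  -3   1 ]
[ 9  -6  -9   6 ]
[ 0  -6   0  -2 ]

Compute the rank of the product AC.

First compute AC:
[[  9,  48,  -9,  24],
 [ -3,  44,   3,  12]]
Now row reduce the product.
R2 ← R2 + (1/3)·R1: [0, 60, 0, 20]
2 nonzero rows, so rank(AC) = 2.

2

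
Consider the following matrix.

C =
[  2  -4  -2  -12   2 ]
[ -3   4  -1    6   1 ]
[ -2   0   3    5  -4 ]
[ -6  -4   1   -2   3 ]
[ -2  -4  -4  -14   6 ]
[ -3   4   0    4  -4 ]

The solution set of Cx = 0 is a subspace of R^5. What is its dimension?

1

Row reduce to echelon form.
R2 ← R2 + (3/2)·R1: [0, -2, -4, -12, 4]
R3 ← R3 + R1: [0, -4, 1, -7, -2]
R4 ← R4 + (3)·R1: [0, -16, -5, -38, 9]
R5 ← R5 + R1: [0, -8, -6, -26, 8]
R6 ← R6 + (3/2)·R1: [0, -2, -3, -14, -1]
R3 ← R3 − (2)·R2: [0, 0, 9, 17, -10]
R4 ← R4 − (8)·R2: [0, 0, 27, 58, -23]
R5 ← R5 − (4)·R2: [0, 0, 10, 22, -8]
R6 ← R6 − R2: [0, 0, 1, -2, -5]
R4 ← R4 − (3)·R3: [0, 0, 0, 7, 7]
R5 ← R5 − (10/9)·R3: [0, 0, 0, 28/9, 28/9]
R6 ← R6 − (1/9)·R3: [0, 0, 0, -35/9, -35/9]
R5 ← R5 − (4/9)·R4: [0, 0, 0, 0, 0]
R6 ← R6 + (5/9)·R4: [0, 0, 0, 0, 0]
4 nonzero rows, so rank(C) = 4.
C has 5 columns; by rank–nullity, nullity = 5 − 4 = 1.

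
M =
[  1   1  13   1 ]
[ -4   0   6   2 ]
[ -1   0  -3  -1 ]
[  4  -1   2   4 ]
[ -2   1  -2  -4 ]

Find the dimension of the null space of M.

Row reduce to echelon form.
R2 ← R2 + (4)·R1: [0, 4, 58, 6]
R3 ← R3 + R1: [0, 1, 10, 0]
R4 ← R4 − (4)·R1: [0, -5, -50, 0]
R5 ← R5 + (2)·R1: [0, 3, 24, -2]
R3 ← R3 − (1/4)·R2: [0, 0, -9/2, -3/2]
R4 ← R4 + (5/4)·R2: [0, 0, 45/2, 15/2]
R5 ← R5 − (3/4)·R2: [0, 0, -39/2, -13/2]
R4 ← R4 + (5)·R3: [0, 0, 0, 0]
R5 ← R5 − (13/3)·R3: [0, 0, 0, 0]
3 nonzero rows, so rank(M) = 3.
M has 4 columns; by rank–nullity, nullity = 4 − 3 = 1.

1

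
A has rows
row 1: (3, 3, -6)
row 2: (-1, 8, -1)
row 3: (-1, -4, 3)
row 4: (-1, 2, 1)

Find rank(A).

2

Row reduce to echelon form.
R2 ← R2 + (1/3)·R1: [0, 9, -3]
R3 ← R3 + (1/3)·R1: [0, -3, 1]
R4 ← R4 + (1/3)·R1: [0, 3, -1]
R3 ← R3 + (1/3)·R2: [0, 0, 0]
R4 ← R4 − (1/3)·R2: [0, 0, 0]
Echelon form has 2 nonzero rows, so rank(A) = 2.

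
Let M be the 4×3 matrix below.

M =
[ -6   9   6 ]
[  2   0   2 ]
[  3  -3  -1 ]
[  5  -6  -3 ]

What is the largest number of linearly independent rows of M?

Row reduce to echelon form.
R2 ← R2 + (1/3)·R1: [0, 3, 4]
R3 ← R3 + (1/2)·R1: [0, 3/2, 2]
R4 ← R4 + (5/6)·R1: [0, 3/2, 2]
R3 ← R3 − (1/2)·R2: [0, 0, 0]
R4 ← R4 − (1/2)·R2: [0, 0, 0]
Echelon form has 2 nonzero rows, so rank(M) = 2.
The rank gives the maximum number of linearly independent rows: 2.

2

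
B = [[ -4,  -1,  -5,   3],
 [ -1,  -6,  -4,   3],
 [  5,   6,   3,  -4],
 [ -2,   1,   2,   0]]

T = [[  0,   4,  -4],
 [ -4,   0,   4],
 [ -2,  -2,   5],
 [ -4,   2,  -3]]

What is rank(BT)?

First compute BT:
[[  2,   0, -22],
 [ 20,  10, -49],
 [-14,   6,  31],
 [ -8, -12,  22]]
Now row reduce the product.
R2 ← R2 − (10)·R1: [0, 10, 171]
R3 ← R3 + (7)·R1: [0, 6, -123]
R4 ← R4 + (4)·R1: [0, -12, -66]
R3 ← R3 − (3/5)·R2: [0, 0, -1128/5]
R4 ← R4 + (6/5)·R2: [0, 0, 696/5]
R4 ← R4 + (29/47)·R3: [0, 0, 0]
3 nonzero rows, so rank(BT) = 3.

3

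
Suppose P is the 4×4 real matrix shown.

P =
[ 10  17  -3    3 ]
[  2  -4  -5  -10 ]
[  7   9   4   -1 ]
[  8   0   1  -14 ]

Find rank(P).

4

Row reduce to echelon form.
R2 ← R2 − (1/5)·R1: [0, -37/5, -22/5, -53/5]
R3 ← R3 − (7/10)·R1: [0, -29/10, 61/10, -31/10]
R4 ← R4 − (4/5)·R1: [0, -68/5, 17/5, -82/5]
R3 ← R3 − (29/74)·R2: [0, 0, 579/74, 39/37]
R4 ← R4 − (68/37)·R2: [0, 0, 425/37, 114/37]
R4 ← R4 − (850/579)·R3: [0, 0, 0, 296/193]
Echelon form has 4 nonzero rows, so rank(P) = 4.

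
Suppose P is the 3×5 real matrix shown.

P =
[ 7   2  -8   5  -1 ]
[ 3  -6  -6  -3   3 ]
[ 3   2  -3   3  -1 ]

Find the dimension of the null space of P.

3

Row reduce to echelon form.
R2 ← R2 − (3/7)·R1: [0, -48/7, -18/7, -36/7, 24/7]
R3 ← R3 − (3/7)·R1: [0, 8/7, 3/7, 6/7, -4/7]
R3 ← R3 + (1/6)·R2: [0, 0, 0, 0, 0]
2 nonzero rows, so rank(P) = 2.
P has 5 columns; by rank–nullity, nullity = 5 − 2 = 3.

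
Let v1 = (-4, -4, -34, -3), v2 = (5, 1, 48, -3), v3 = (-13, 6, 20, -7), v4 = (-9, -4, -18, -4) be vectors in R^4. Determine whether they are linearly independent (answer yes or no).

yes

Form the matrix with these vectors as rows and row reduce.
R2 ← R2 + (5/4)·R1: [0, -4, 11/2, -27/4]
R3 ← R3 − (13/4)·R1: [0, 19, 261/2, 11/4]
R4 ← R4 − (9/4)·R1: [0, 5, 117/2, 11/4]
R3 ← R3 + (19/4)·R2: [0, 0, 1253/8, -469/16]
R4 ← R4 + (5/4)·R2: [0, 0, 523/8, -91/16]
R4 ← R4 − (523/1253)·R3: [0, 0, 0, 1172/179]
4 nonzero rows, so the 4 vectors span a space of dimension 4.
Since 4 = 4, the vectors are linearly independent.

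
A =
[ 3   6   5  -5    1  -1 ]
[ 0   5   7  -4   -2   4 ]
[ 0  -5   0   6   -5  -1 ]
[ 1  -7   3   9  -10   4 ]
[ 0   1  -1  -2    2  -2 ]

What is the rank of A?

Row reduce to echelon form.
R4 ← R4 − (1/3)·R1: [0, -9, 4/3, 32/3, -31/3, 13/3]
R3 ← R3 + R2: [0, 0, 7, 2, -7, 3]
R4 ← R4 + (9/5)·R2: [0, 0, 209/15, 52/15, -209/15, 173/15]
R5 ← R5 − (1/5)·R2: [0, 0, -12/5, -6/5, 12/5, -14/5]
R4 ← R4 − (209/105)·R3: [0, 0, 0, -18/35, 0, 584/105]
R5 ← R5 + (12/35)·R3: [0, 0, 0, -18/35, 0, -62/35]
R5 ← R5 − R4: [0, 0, 0, 0, 0, -22/3]
Echelon form has 5 nonzero rows, so rank(A) = 5.

5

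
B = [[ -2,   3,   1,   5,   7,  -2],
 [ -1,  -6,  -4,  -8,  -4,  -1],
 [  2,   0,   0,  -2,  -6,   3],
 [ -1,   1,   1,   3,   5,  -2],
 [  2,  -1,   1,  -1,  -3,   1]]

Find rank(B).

3

Row reduce to echelon form.
R2 ← R2 − (1/2)·R1: [0, -15/2, -9/2, -21/2, -15/2, 0]
R3 ← R3 + R1: [0, 3, 1, 3, 1, 1]
R4 ← R4 − (1/2)·R1: [0, -1/2, 1/2, 1/2, 3/2, -1]
R5 ← R5 + R1: [0, 2, 2, 4, 4, -1]
R3 ← R3 + (2/5)·R2: [0, 0, -4/5, -6/5, -2, 1]
R4 ← R4 − (1/15)·R2: [0, 0, 4/5, 6/5, 2, -1]
R5 ← R5 + (4/15)·R2: [0, 0, 4/5, 6/5, 2, -1]
R4 ← R4 + R3: [0, 0, 0, 0, 0, 0]
R5 ← R5 + R3: [0, 0, 0, 0, 0, 0]
Echelon form has 3 nonzero rows, so rank(B) = 3.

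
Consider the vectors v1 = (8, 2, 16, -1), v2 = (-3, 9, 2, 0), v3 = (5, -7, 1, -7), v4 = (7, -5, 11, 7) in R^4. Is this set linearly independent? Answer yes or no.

Form the matrix with these vectors as rows and row reduce.
R2 ← R2 + (3/8)·R1: [0, 39/4, 8, -3/8]
R3 ← R3 − (5/8)·R1: [0, -33/4, -9, -51/8]
R4 ← R4 − (7/8)·R1: [0, -27/4, -3, 63/8]
R3 ← R3 + (11/13)·R2: [0, 0, -29/13, -87/13]
R4 ← R4 + (9/13)·R2: [0, 0, 33/13, 99/13]
R4 ← R4 + (33/29)·R3: [0, 0, 0, 0]
3 nonzero rows, so the 4 vectors span a space of dimension 3.
Since 3 < 4, the vectors are linearly dependent.

no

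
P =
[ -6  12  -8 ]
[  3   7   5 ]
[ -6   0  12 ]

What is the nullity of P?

0

Row reduce to echelon form.
R2 ← R2 + (1/2)·R1: [0, 13, 1]
R3 ← R3 − R1: [0, -12, 20]
R3 ← R3 + (12/13)·R2: [0, 0, 272/13]
3 nonzero rows, so rank(P) = 3.
P has 3 columns; by rank–nullity, nullity = 3 − 3 = 0.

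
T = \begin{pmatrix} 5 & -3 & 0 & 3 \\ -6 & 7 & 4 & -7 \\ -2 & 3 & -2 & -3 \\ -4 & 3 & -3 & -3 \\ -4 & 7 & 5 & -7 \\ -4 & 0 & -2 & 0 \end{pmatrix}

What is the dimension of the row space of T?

3

Row reduce to echelon form.
R2 ← R2 + (6/5)·R1: [0, 17/5, 4, -17/5]
R3 ← R3 + (2/5)·R1: [0, 9/5, -2, -9/5]
R4 ← R4 + (4/5)·R1: [0, 3/5, -3, -3/5]
R5 ← R5 + (4/5)·R1: [0, 23/5, 5, -23/5]
R6 ← R6 + (4/5)·R1: [0, -12/5, -2, 12/5]
R3 ← R3 − (9/17)·R2: [0, 0, -70/17, 0]
R4 ← R4 − (3/17)·R2: [0, 0, -63/17, 0]
R5 ← R5 − (23/17)·R2: [0, 0, -7/17, 0]
R6 ← R6 + (12/17)·R2: [0, 0, 14/17, 0]
R4 ← R4 − (9/10)·R3: [0, 0, 0, 0]
R5 ← R5 − (1/10)·R3: [0, 0, 0, 0]
R6 ← R6 + (1/5)·R3: [0, 0, 0, 0]
Echelon form has 3 nonzero rows, so rank(T) = 3.
The row space has dimension equal to the rank: 3.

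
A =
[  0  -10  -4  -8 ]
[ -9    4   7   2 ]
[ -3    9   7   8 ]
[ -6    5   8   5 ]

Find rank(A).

Row reduce to echelon form.
Swap R1 ↔ R2
R3 ← R3 − (1/3)·R1: [0, 23/3, 14/3, 22/3]
R4 ← R4 − (2/3)·R1: [0, 7/3, 10/3, 11/3]
R3 ← R3 + (23/30)·R2: [0, 0, 8/5, 6/5]
R4 ← R4 + (7/30)·R2: [0, 0, 12/5, 9/5]
R4 ← R4 − (3/2)·R3: [0, 0, 0, 0]
Echelon form has 3 nonzero rows, so rank(A) = 3.

3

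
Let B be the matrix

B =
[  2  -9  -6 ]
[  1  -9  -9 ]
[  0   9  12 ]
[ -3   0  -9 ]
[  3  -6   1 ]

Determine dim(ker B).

Row reduce to echelon form.
R2 ← R2 − (1/2)·R1: [0, -9/2, -6]
R4 ← R4 + (3/2)·R1: [0, -27/2, -18]
R5 ← R5 − (3/2)·R1: [0, 15/2, 10]
R3 ← R3 + (2)·R2: [0, 0, 0]
R4 ← R4 − (3)·R2: [0, 0, 0]
R5 ← R5 + (5/3)·R2: [0, 0, 0]
2 nonzero rows, so rank(B) = 2.
B has 3 columns; by rank–nullity, nullity = 3 − 2 = 1.

1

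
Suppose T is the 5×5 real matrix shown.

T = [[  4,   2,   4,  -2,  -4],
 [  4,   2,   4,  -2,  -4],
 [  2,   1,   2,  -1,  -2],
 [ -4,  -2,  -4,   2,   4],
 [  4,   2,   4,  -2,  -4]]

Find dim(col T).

Row reduce to echelon form.
R2 ← R2 − R1: [0, 0, 0, 0, 0]
R3 ← R3 − (1/2)·R1: [0, 0, 0, 0, 0]
R4 ← R4 + R1: [0, 0, 0, 0, 0]
R5 ← R5 − R1: [0, 0, 0, 0, 0]
Echelon form has 1 nonzero row, so rank(T) = 1.
The column space has dimension equal to the rank: 1.

1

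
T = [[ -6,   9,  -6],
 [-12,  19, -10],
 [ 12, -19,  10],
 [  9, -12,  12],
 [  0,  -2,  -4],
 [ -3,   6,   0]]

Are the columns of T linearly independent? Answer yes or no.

Row reduce T to echelon form.
R2 ← R2 − (2)·R1: [0, 1, 2]
R3 ← R3 + (2)·R1: [0, -1, -2]
R4 ← R4 + (3/2)·R1: [0, 3/2, 3]
R6 ← R6 − (1/2)·R1: [0, 3/2, 3]
R3 ← R3 + R2: [0, 0, 0]
R4 ← R4 − (3/2)·R2: [0, 0, 0]
R5 ← R5 + (2)·R2: [0, 0, 0]
R6 ← R6 − (3/2)·R2: [0, 0, 0]
2 pivots among 3 columns.
Only 2 < 3 pivot columns, so the columns are linearly dependent.

no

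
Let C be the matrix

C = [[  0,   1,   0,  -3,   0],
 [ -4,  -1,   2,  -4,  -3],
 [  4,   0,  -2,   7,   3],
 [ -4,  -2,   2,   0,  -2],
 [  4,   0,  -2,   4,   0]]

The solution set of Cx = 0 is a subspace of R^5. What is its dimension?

2

Row reduce to echelon form.
Swap R1 ↔ R2
R3 ← R3 + R1: [0, -1, 0, 3, 0]
R4 ← R4 − R1: [0, -1, 0, 4, 1]
R5 ← R5 + R1: [0, -1, 0, 0, -3]
R3 ← R3 + R2: [0, 0, 0, 0, 0]
R4 ← R4 + R2: [0, 0, 0, 1, 1]
R5 ← R5 + R2: [0, 0, 0, -3, -3]
Swap R3 ↔ R4
R5 ← R5 + (3)·R3: [0, 0, 0, 0, 0]
3 nonzero rows, so rank(C) = 3.
C has 5 columns; by rank–nullity, nullity = 5 − 3 = 2.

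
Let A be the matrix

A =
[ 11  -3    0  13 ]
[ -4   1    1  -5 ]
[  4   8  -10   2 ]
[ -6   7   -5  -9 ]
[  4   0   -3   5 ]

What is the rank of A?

Row reduce to echelon form.
R2 ← R2 + (4/11)·R1: [0, -1/11, 1, -3/11]
R3 ← R3 − (4/11)·R1: [0, 100/11, -10, -30/11]
R4 ← R4 + (6/11)·R1: [0, 59/11, -5, -21/11]
R5 ← R5 − (4/11)·R1: [0, 12/11, -3, 3/11]
R3 ← R3 + (100)·R2: [0, 0, 90, -30]
R4 ← R4 + (59)·R2: [0, 0, 54, -18]
R5 ← R5 + (12)·R2: [0, 0, 9, -3]
R4 ← R4 − (3/5)·R3: [0, 0, 0, 0]
R5 ← R5 − (1/10)·R3: [0, 0, 0, 0]
Echelon form has 3 nonzero rows, so rank(A) = 3.

3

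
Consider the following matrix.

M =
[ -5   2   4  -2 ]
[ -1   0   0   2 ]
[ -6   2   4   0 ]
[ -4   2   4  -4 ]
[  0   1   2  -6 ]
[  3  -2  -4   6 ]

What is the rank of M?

Row reduce to echelon form.
R2 ← R2 − (1/5)·R1: [0, -2/5, -4/5, 12/5]
R3 ← R3 − (6/5)·R1: [0, -2/5, -4/5, 12/5]
R4 ← R4 − (4/5)·R1: [0, 2/5, 4/5, -12/5]
R6 ← R6 + (3/5)·R1: [0, -4/5, -8/5, 24/5]
R3 ← R3 − R2: [0, 0, 0, 0]
R4 ← R4 + R2: [0, 0, 0, 0]
R5 ← R5 + (5/2)·R2: [0, 0, 0, 0]
R6 ← R6 − (2)·R2: [0, 0, 0, 0]
Echelon form has 2 nonzero rows, so rank(M) = 2.

2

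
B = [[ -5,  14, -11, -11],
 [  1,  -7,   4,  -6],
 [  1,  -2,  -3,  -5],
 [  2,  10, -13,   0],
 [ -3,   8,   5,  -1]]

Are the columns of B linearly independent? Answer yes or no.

Row reduce B to echelon form.
R2 ← R2 + (1/5)·R1: [0, -21/5, 9/5, -41/5]
R3 ← R3 + (1/5)·R1: [0, 4/5, -26/5, -36/5]
R4 ← R4 + (2/5)·R1: [0, 78/5, -87/5, -22/5]
R5 ← R5 − (3/5)·R1: [0, -2/5, 58/5, 28/5]
R3 ← R3 + (4/21)·R2: [0, 0, -34/7, -184/21]
R4 ← R4 + (26/7)·R2: [0, 0, -75/7, -244/7]
R5 ← R5 − (2/21)·R2: [0, 0, 80/7, 134/21]
R4 ← R4 − (75/34)·R3: [0, 0, 0, -264/17]
R5 ← R5 + (40/17)·R3: [0, 0, 0, -242/17]
R5 ← R5 − (11/12)·R4: [0, 0, 0, 0]
4 pivots among 4 columns.
Every column is a pivot column, so the columns are linearly independent.

yes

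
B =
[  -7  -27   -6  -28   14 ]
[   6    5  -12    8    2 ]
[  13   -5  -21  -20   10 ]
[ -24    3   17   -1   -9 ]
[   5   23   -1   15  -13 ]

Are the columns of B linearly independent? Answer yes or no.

Row reduce B to echelon form.
R2 ← R2 + (6/7)·R1: [0, -127/7, -120/7, -16, 14]
R3 ← R3 + (13/7)·R1: [0, -386/7, -225/7, -72, 36]
R4 ← R4 − (24/7)·R1: [0, 669/7, 263/7, 95, -57]
R5 ← R5 + (5/7)·R1: [0, 26/7, -37/7, -5, -3]
R3 ← R3 − (386/127)·R2: [0, 0, 2535/127, -2968/127, -832/127]
R4 ← R4 + (669/127)·R2: [0, 0, -6697/127, 1361/127, 2127/127]
R5 ← R5 + (26/127)·R2: [0, 0, -1117/127, -1051/127, -17/127]
R4 ← R4 + (6697/2535)·R3: [0, 0, 0, -129343/2535, -109/195]
R5 ← R5 + (1117/2535)·R3: [0, 0, 0, -47083/2535, -589/195]
R5 ← R5 − (47083/129343)·R4: [0, 0, 0, 0, -364364/129343]
5 pivots among 5 columns.
Every column is a pivot column, so the columns are linearly independent.

yes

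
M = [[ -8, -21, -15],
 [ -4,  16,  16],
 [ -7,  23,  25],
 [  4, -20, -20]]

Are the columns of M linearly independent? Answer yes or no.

yes

Row reduce M to echelon form.
R2 ← R2 − (1/2)·R1: [0, 53/2, 47/2]
R3 ← R3 − (7/8)·R1: [0, 331/8, 305/8]
R4 ← R4 + (1/2)·R1: [0, -61/2, -55/2]
R3 ← R3 − (331/212)·R2: [0, 0, 76/53]
R4 ← R4 + (61/53)·R2: [0, 0, -24/53]
R4 ← R4 + (6/19)·R3: [0, 0, 0]
3 pivots among 3 columns.
Every column is a pivot column, so the columns are linearly independent.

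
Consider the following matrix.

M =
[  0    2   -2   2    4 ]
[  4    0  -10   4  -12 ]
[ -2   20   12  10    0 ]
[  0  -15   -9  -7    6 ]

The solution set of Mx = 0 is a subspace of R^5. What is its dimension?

1

Row reduce to echelon form.
Swap R1 ↔ R2
R3 ← R3 + (1/2)·R1: [0, 20, 7, 12, -6]
R3 ← R3 − (10)·R2: [0, 0, 27, -8, -46]
R4 ← R4 + (15/2)·R2: [0, 0, -24, 8, 36]
R4 ← R4 + (8/9)·R3: [0, 0, 0, 8/9, -44/9]
4 nonzero rows, so rank(M) = 4.
M has 5 columns; by rank–nullity, nullity = 5 − 4 = 1.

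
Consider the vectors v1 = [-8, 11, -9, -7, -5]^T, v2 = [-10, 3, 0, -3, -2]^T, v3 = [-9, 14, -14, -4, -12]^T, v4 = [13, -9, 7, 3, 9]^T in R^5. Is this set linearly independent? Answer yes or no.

Form the matrix with these vectors as rows and row reduce.
R2 ← R2 − (5/4)·R1: [0, -43/4, 45/4, 23/4, 17/4]
R3 ← R3 − (9/8)·R1: [0, 13/8, -31/8, 31/8, -51/8]
R4 ← R4 + (13/8)·R1: [0, 71/8, -61/8, -67/8, 7/8]
R3 ← R3 + (13/86)·R2: [0, 0, -187/86, 204/43, -493/86]
R4 ← R4 + (71/86)·R2: [0, 0, 143/86, -156/43, 377/86]
R4 ← R4 + (13/17)·R3: [0, 0, 0, 0, 0]
3 nonzero rows, so the 4 vectors span a space of dimension 3.
Since 3 < 4, the vectors are linearly dependent.

no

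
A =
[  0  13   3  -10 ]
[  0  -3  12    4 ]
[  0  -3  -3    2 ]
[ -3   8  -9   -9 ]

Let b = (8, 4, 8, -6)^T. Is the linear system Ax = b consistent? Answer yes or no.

no

Row reduce the augmented matrix [A | b].
Swap R1 ↔ R4
R3 ← R3 − R2: [0, 0, -15, -2, 4]
R4 ← R4 + (13/3)·R2: [0, 0, 55, 22/3, 76/3]
R4 ← R4 + (11/3)·R3: [0, 0, 0, 0, 40]
The echelon form has 4 nonzero rows; the last pivot sits in the augmented column, so rank(A) = 3 but rank([A|b]) = 4.
Since the ranks differ, the system is inconsistent.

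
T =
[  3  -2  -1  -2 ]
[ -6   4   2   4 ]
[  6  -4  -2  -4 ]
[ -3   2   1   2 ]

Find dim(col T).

Row reduce to echelon form.
R2 ← R2 + (2)·R1: [0, 0, 0, 0]
R3 ← R3 − (2)·R1: [0, 0, 0, 0]
R4 ← R4 + R1: [0, 0, 0, 0]
Echelon form has 1 nonzero row, so rank(T) = 1.
The column space has dimension equal to the rank: 1.

1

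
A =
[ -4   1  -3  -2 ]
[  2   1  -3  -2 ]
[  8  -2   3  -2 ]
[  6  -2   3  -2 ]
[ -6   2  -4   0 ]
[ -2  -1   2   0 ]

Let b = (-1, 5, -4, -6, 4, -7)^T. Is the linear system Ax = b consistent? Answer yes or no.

yes

Row reduce the augmented matrix [A | b].
R2 ← R2 + (1/2)·R1: [0, 3/2, -9/2, -3, 9/2]
R3 ← R3 + (2)·R1: [0, 0, -3, -6, -6]
R4 ← R4 + (3/2)·R1: [0, -1/2, -3/2, -5, -15/2]
R5 ← R5 − (3/2)·R1: [0, 1/2, 1/2, 3, 11/2]
R6 ← R6 − (1/2)·R1: [0, -3/2, 7/2, 1, -13/2]
R4 ← R4 + (1/3)·R2: [0, 0, -3, -6, -6]
R5 ← R5 − (1/3)·R2: [0, 0, 2, 4, 4]
R6 ← R6 + R2: [0, 0, -1, -2, -2]
R4 ← R4 − R3: [0, 0, 0, 0, 0]
R5 ← R5 + (2/3)·R3: [0, 0, 0, 0, 0]
R6 ← R6 − (1/3)·R3: [0, 0, 0, 0, 0]
The echelon form has 3 nonzero rows, and every pivot lies in the first 4 columns, so rank(A) = rank([A|b]) = 3.
The system is consistent.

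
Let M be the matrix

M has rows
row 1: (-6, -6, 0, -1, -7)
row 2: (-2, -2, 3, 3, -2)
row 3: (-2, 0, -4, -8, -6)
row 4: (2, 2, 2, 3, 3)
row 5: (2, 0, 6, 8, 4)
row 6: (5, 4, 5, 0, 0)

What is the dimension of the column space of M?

4

Row reduce to echelon form.
R2 ← R2 − (1/3)·R1: [0, 0, 3, 10/3, 1/3]
R3 ← R3 − (1/3)·R1: [0, 2, -4, -23/3, -11/3]
R4 ← R4 + (1/3)·R1: [0, 0, 2, 8/3, 2/3]
R5 ← R5 + (1/3)·R1: [0, -2, 6, 23/3, 5/3]
R6 ← R6 + (5/6)·R1: [0, -1, 5, -5/6, -35/6]
Swap R2 ↔ R3
R5 ← R5 + R2: [0, 0, 2, 0, -2]
R6 ← R6 + (1/2)·R2: [0, 0, 3, -14/3, -23/3]
R4 ← R4 − (2/3)·R3: [0, 0, 0, 4/9, 4/9]
R5 ← R5 − (2/3)·R3: [0, 0, 0, -20/9, -20/9]
R6 ← R6 − R3: [0, 0, 0, -8, -8]
R5 ← R5 + (5)·R4: [0, 0, 0, 0, 0]
R6 ← R6 + (18)·R4: [0, 0, 0, 0, 0]
Echelon form has 4 nonzero rows, so rank(M) = 4.
The column space has dimension equal to the rank: 4.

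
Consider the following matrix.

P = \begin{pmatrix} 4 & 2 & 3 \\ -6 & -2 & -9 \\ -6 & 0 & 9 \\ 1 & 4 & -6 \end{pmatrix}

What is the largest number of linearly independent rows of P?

Row reduce to echelon form.
R2 ← R2 + (3/2)·R1: [0, 1, -9/2]
R3 ← R3 + (3/2)·R1: [0, 3, 27/2]
R4 ← R4 − (1/4)·R1: [0, 7/2, -27/4]
R3 ← R3 − (3)·R2: [0, 0, 27]
R4 ← R4 − (7/2)·R2: [0, 0, 9]
R4 ← R4 − (1/3)·R3: [0, 0, 0]
Echelon form has 3 nonzero rows, so rank(P) = 3.
The rank gives the maximum number of linearly independent rows: 3.

3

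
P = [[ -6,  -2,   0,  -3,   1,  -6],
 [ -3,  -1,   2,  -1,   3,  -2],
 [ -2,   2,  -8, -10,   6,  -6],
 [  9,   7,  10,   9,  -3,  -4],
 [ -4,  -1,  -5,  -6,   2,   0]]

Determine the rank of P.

5

Row reduce to echelon form.
R2 ← R2 − (1/2)·R1: [0, 0, 2, 1/2, 5/2, 1]
R3 ← R3 − (1/3)·R1: [0, 8/3, -8, -9, 17/3, -4]
R4 ← R4 + (3/2)·R1: [0, 4, 10, 9/2, -3/2, -13]
R5 ← R5 − (2/3)·R1: [0, 1/3, -5, -4, 4/3, 4]
Swap R2 ↔ R3
R4 ← R4 − (3/2)·R2: [0, 0, 22, 18, -10, -7]
R5 ← R5 − (1/8)·R2: [0, 0, -4, -23/8, 5/8, 9/2]
R4 ← R4 − (11)·R3: [0, 0, 0, 25/2, -75/2, -18]
R5 ← R5 + (2)·R3: [0, 0, 0, -15/8, 45/8, 13/2]
R5 ← R5 + (3/20)·R4: [0, 0, 0, 0, 0, 19/5]
Echelon form has 5 nonzero rows, so rank(P) = 5.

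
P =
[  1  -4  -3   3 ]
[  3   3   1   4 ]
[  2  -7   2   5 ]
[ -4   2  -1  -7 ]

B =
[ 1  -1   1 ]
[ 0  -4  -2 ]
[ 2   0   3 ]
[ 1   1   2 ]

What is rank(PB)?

First compute PB:
[[ -2,  18,   6],
 [  9, -11,   8],
 [ 11,  31,  32],
 [-13, -11, -25]]
Now row reduce the product.
R2 ← R2 + (9/2)·R1: [0, 70, 35]
R3 ← R3 + (11/2)·R1: [0, 130, 65]
R4 ← R4 − (13/2)·R1: [0, -128, -64]
R3 ← R3 − (13/7)·R2: [0, 0, 0]
R4 ← R4 + (64/35)·R2: [0, 0, 0]
2 nonzero rows, so rank(PB) = 2.

2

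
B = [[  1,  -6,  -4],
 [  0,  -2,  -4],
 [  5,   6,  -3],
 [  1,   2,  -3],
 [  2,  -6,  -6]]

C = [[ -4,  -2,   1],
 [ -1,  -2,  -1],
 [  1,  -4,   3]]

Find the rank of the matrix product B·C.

3

First compute BC:
[[ -2,  26,  -5],
 [ -2,  20, -10],
 [-29, -10, -10],
 [ -9,   6, -10],
 [ -8,  32, -10]]
Now row reduce the product.
R2 ← R2 − R1: [0, -6, -5]
R3 ← R3 − (29/2)·R1: [0, -387, 125/2]
R4 ← R4 − (9/2)·R1: [0, -111, 25/2]
R5 ← R5 − (4)·R1: [0, -72, 10]
R3 ← R3 − (129/2)·R2: [0, 0, 385]
R4 ← R4 − (37/2)·R2: [0, 0, 105]
R5 ← R5 − (12)·R2: [0, 0, 70]
R4 ← R4 − (3/11)·R3: [0, 0, 0]
R5 ← R5 − (2/11)·R3: [0, 0, 0]
3 nonzero rows, so rank(BC) = 3.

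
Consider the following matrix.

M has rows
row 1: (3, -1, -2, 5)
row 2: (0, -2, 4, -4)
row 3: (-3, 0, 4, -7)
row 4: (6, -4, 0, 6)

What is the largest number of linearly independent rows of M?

Row reduce to echelon form.
R3 ← R3 + R1: [0, -1, 2, -2]
R4 ← R4 − (2)·R1: [0, -2, 4, -4]
R3 ← R3 − (1/2)·R2: [0, 0, 0, 0]
R4 ← R4 − R2: [0, 0, 0, 0]
Echelon form has 2 nonzero rows, so rank(M) = 2.
The rank gives the maximum number of linearly independent rows: 2.

2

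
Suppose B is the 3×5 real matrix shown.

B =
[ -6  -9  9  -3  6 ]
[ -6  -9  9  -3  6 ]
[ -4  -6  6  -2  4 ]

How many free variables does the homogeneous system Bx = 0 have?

Row reduce to echelon form.
R2 ← R2 − R1: [0, 0, 0, 0, 0]
R3 ← R3 − (2/3)·R1: [0, 0, 0, 0, 0]
1 nonzero row, so rank(B) = 1.
B has 5 columns; by rank–nullity, nullity = 5 − 1 = 4.

4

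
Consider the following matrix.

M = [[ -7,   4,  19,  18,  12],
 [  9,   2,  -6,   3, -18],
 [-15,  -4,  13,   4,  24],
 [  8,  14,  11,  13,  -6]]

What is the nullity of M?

1

Row reduce to echelon form.
R2 ← R2 + (9/7)·R1: [0, 50/7, 129/7, 183/7, -18/7]
R3 ← R3 − (15/7)·R1: [0, -88/7, -194/7, -242/7, -12/7]
R4 ← R4 + (8/7)·R1: [0, 130/7, 229/7, 235/7, 54/7]
R3 ← R3 + (44/25)·R2: [0, 0, 118/25, 286/25, -156/25]
R4 ← R4 − (13/5)·R2: [0, 0, -76/5, -172/5, 72/5]
R4 ← R4 + (190/59)·R3: [0, 0, 0, 144/59, -336/59]
4 nonzero rows, so rank(M) = 4.
M has 5 columns; by rank–nullity, nullity = 5 − 4 = 1.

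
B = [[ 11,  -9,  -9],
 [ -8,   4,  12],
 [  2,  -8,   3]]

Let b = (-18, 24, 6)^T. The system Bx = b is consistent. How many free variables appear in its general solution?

Row reduce the augmented matrix [B | b].
R2 ← R2 + (8/11)·R1: [0, -28/11, 60/11, 120/11]
R3 ← R3 − (2/11)·R1: [0, -70/11, 51/11, 102/11]
R3 ← R3 − (5/2)·R2: [0, 0, -9, -18]
The echelon form has 3 nonzero rows, and every pivot lies in the first 3 columns, so rank(B) = rank([B|b]) = 3.
The system is consistent.
Free variables = (unknowns) − (rank) = 3 − 3 = 0.

0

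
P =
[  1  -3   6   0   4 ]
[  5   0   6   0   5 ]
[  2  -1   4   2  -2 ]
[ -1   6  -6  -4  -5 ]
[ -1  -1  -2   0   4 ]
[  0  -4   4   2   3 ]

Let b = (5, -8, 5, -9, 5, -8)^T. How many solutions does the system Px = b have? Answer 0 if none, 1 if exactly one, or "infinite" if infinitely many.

Row reduce the augmented matrix [P | b].
R2 ← R2 − (5)·R1: [0, 15, -24, 0, -15, -33]
R3 ← R3 − (2)·R1: [0, 5, -8, 2, -10, -5]
R4 ← R4 + R1: [0, 3, 0, -4, -1, -4]
R5 ← R5 + R1: [0, -4, 4, 0, 8, 10]
R3 ← R3 − (1/3)·R2: [0, 0, 0, 2, -5, 6]
R4 ← R4 − (1/5)·R2: [0, 0, 24/5, -4, 2, 13/5]
R5 ← R5 + (4/15)·R2: [0, 0, -12/5, 0, 4, 6/5]
R6 ← R6 + (4/15)·R2: [0, 0, -12/5, 2, -1, -84/5]
Swap R3 ↔ R4
R5 ← R5 + (1/2)·R3: [0, 0, 0, -2, 5, 5/2]
R6 ← R6 + (1/2)·R3: [0, 0, 0, 0, 0, -31/2]
R5 ← R5 + R4: [0, 0, 0, 0, 0, 17/2]
R6 ← R6 + (31/17)·R5: [0, 0, 0, 0, 0, 0]
The echelon form has 5 nonzero rows; the last pivot sits in the augmented column, so rank(P) = 4 but rank([P|b]) = 5.
Since the ranks differ, the system is inconsistent.
It has no solutions.

0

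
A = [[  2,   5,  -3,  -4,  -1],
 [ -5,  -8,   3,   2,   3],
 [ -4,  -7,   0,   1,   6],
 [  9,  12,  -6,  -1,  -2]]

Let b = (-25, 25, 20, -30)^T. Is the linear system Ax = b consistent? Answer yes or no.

yes

Row reduce the augmented matrix [A | b].
R2 ← R2 + (5/2)·R1: [0, 9/2, -9/2, -8, 1/2, -75/2]
R3 ← R3 + (2)·R1: [0, 3, -6, -7, 4, -30]
R4 ← R4 − (9/2)·R1: [0, -21/2, 15/2, 17, 5/2, 165/2]
R3 ← R3 − (2/3)·R2: [0, 0, -3, -5/3, 11/3, -5]
R4 ← R4 + (7/3)·R2: [0, 0, -3, -5/3, 11/3, -5]
R4 ← R4 − R3: [0, 0, 0, 0, 0, 0]
The echelon form has 3 nonzero rows, and every pivot lies in the first 5 columns, so rank(A) = rank([A|b]) = 3.
The system is consistent.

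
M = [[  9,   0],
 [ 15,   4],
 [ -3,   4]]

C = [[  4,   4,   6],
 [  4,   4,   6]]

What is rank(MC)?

1

First compute MC:
[[ 36,  36,  54],
 [ 76,  76, 114],
 [  4,   4,   6]]
Now row reduce the product.
R2 ← R2 − (19/9)·R1: [0, 0, 0]
R3 ← R3 − (1/9)·R1: [0, 0, 0]
1 nonzero row, so rank(MC) = 1.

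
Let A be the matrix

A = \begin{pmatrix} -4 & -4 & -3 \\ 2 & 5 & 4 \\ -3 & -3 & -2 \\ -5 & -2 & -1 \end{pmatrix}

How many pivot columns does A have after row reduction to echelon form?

3

Row reduce to echelon form.
R2 ← R2 + (1/2)·R1: [0, 3, 5/2]
R3 ← R3 − (3/4)·R1: [0, 0, 1/4]
R4 ← R4 − (5/4)·R1: [0, 3, 11/4]
R4 ← R4 − R2: [0, 0, 1/4]
R4 ← R4 − R3: [0, 0, 0]
Echelon form has 3 nonzero rows, so rank(A) = 3.
Each nonzero row contributes one pivot column: 3 pivot columns.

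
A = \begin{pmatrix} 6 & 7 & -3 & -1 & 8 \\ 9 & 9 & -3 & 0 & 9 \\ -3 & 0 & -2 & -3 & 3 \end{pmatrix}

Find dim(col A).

2

Row reduce to echelon form.
R2 ← R2 − (3/2)·R1: [0, -3/2, 3/2, 3/2, -3]
R3 ← R3 + (1/2)·R1: [0, 7/2, -7/2, -7/2, 7]
R3 ← R3 + (7/3)·R2: [0, 0, 0, 0, 0]
Echelon form has 2 nonzero rows, so rank(A) = 2.
The column space has dimension equal to the rank: 2.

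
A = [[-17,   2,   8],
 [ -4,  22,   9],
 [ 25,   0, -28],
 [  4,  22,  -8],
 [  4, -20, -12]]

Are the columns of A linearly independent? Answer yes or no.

Row reduce A to echelon form.
R2 ← R2 − (4/17)·R1: [0, 366/17, 121/17]
R3 ← R3 + (25/17)·R1: [0, 50/17, -276/17]
R4 ← R4 + (4/17)·R1: [0, 382/17, -104/17]
R5 ← R5 + (4/17)·R1: [0, -332/17, -172/17]
R3 ← R3 − (25/183)·R2: [0, 0, -3149/183]
R4 ← R4 − (191/183)·R2: [0, 0, -2479/183]
R5 ← R5 + (166/183)·R2: [0, 0, -670/183]
R4 ← R4 − (37/47)·R3: [0, 0, 0]
R5 ← R5 − (10/47)·R3: [0, 0, 0]
3 pivots among 3 columns.
Every column is a pivot column, so the columns are linearly independent.

yes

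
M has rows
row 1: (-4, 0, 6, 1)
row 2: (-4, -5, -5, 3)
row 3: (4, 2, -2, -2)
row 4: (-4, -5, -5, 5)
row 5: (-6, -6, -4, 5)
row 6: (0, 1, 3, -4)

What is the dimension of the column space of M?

4

Row reduce to echelon form.
R2 ← R2 − R1: [0, -5, -11, 2]
R3 ← R3 + R1: [0, 2, 4, -1]
R4 ← R4 − R1: [0, -5, -11, 4]
R5 ← R5 − (3/2)·R1: [0, -6, -13, 7/2]
R3 ← R3 + (2/5)·R2: [0, 0, -2/5, -1/5]
R4 ← R4 − R2: [0, 0, 0, 2]
R5 ← R5 − (6/5)·R2: [0, 0, 1/5, 11/10]
R6 ← R6 + (1/5)·R2: [0, 0, 4/5, -18/5]
R5 ← R5 + (1/2)·R3: [0, 0, 0, 1]
R6 ← R6 + (2)·R3: [0, 0, 0, -4]
R5 ← R5 − (1/2)·R4: [0, 0, 0, 0]
R6 ← R6 + (2)·R4: [0, 0, 0, 0]
Echelon form has 4 nonzero rows, so rank(M) = 4.
The column space has dimension equal to the rank: 4.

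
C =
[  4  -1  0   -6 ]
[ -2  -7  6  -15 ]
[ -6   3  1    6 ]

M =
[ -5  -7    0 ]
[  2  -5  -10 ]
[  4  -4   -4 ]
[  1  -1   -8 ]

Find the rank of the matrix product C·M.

3

First compute CM:
[[-28, -17,  58],
 [  5,  40, 166],
 [ 46,  17, -82]]
Now row reduce the product.
R2 ← R2 + (5/28)·R1: [0, 1035/28, 2469/14]
R3 ← R3 + (23/14)·R1: [0, -153/14, 93/7]
R3 ← R3 + (34/115)·R2: [0, 0, 7524/115]
3 nonzero rows, so rank(CM) = 3.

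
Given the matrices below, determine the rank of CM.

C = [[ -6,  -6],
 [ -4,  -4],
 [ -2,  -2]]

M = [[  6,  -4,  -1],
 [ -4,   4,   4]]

First compute CM:
[[-12,   0, -18],
 [ -8,   0, -12],
 [ -4,   0,  -6]]
Now row reduce the product.
R2 ← R2 − (2/3)·R1: [0, 0, 0]
R3 ← R3 − (1/3)·R1: [0, 0, 0]
1 nonzero row, so rank(CM) = 1.

1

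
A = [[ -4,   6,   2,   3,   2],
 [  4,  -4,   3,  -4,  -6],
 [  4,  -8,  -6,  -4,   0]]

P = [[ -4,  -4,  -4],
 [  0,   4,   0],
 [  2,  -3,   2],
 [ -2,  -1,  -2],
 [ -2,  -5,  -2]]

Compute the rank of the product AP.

First compute AP:
[[ 10,  21,  10],
 [ 10,  -7,  10],
 [-20, -26, -20]]
Now row reduce the product.
R2 ← R2 − R1: [0, -28, 0]
R3 ← R3 + (2)·R1: [0, 16, 0]
R3 ← R3 + (4/7)·R2: [0, 0, 0]
2 nonzero rows, so rank(AP) = 2.

2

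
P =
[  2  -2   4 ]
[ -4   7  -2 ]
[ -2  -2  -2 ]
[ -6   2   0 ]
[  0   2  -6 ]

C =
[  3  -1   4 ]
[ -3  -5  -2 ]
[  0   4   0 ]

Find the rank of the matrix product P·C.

3

First compute PC:
[[ 12,  24,  12],
 [-33, -39, -30],
 [  0,   4,  -4],
 [-24,  -4, -28],
 [ -6, -34,  -4]]
Now row reduce the product.
R2 ← R2 + (11/4)·R1: [0, 27, 3]
R4 ← R4 + (2)·R1: [0, 44, -4]
R5 ← R5 + (1/2)·R1: [0, -22, 2]
R3 ← R3 − (4/27)·R2: [0, 0, -40/9]
R4 ← R4 − (44/27)·R2: [0, 0, -80/9]
R5 ← R5 + (22/27)·R2: [0, 0, 40/9]
R4 ← R4 − (2)·R3: [0, 0, 0]
R5 ← R5 + R3: [0, 0, 0]
3 nonzero rows, so rank(PC) = 3.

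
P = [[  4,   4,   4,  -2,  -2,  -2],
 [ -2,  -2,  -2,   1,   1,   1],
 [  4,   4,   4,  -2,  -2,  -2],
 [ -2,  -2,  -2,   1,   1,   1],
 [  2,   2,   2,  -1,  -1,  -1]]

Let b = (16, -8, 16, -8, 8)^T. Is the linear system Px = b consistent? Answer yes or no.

yes

Row reduce the augmented matrix [P | b].
R2 ← R2 + (1/2)·R1: [0, 0, 0, 0, 0, 0, 0]
R3 ← R3 − R1: [0, 0, 0, 0, 0, 0, 0]
R4 ← R4 + (1/2)·R1: [0, 0, 0, 0, 0, 0, 0]
R5 ← R5 − (1/2)·R1: [0, 0, 0, 0, 0, 0, 0]
The echelon form has 1 nonzero rows, and every pivot lies in the first 6 columns, so rank(P) = rank([P|b]) = 1.
The system is consistent.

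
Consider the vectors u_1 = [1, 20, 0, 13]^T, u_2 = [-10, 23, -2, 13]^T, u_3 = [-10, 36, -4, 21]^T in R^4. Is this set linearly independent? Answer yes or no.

yes

Form the matrix with these vectors as rows and row reduce.
R2 ← R2 + (10)·R1: [0, 223, -2, 143]
R3 ← R3 + (10)·R1: [0, 236, -4, 151]
R3 ← R3 − (236/223)·R2: [0, 0, -420/223, -75/223]
3 nonzero rows, so the 3 vectors span a space of dimension 3.
Since 3 = 3, the vectors are linearly independent.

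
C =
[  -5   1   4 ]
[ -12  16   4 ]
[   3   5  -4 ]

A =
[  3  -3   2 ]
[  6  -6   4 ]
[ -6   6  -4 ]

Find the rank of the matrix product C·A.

1

First compute CA:
[[-33,  33, -22],
 [ 36, -36,  24],
 [ 63, -63,  42]]
Now row reduce the product.
R2 ← R2 + (12/11)·R1: [0, 0, 0]
R3 ← R3 + (21/11)·R1: [0, 0, 0]
1 nonzero row, so rank(CA) = 1.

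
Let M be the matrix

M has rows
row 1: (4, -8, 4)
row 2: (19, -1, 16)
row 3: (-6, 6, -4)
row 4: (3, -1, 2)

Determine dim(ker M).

Row reduce to echelon form.
R2 ← R2 − (19/4)·R1: [0, 37, -3]
R3 ← R3 + (3/2)·R1: [0, -6, 2]
R4 ← R4 − (3/4)·R1: [0, 5, -1]
R3 ← R3 + (6/37)·R2: [0, 0, 56/37]
R4 ← R4 − (5/37)·R2: [0, 0, -22/37]
R4 ← R4 + (11/28)·R3: [0, 0, 0]
3 nonzero rows, so rank(M) = 3.
M has 3 columns; by rank–nullity, nullity = 3 − 3 = 0.

0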